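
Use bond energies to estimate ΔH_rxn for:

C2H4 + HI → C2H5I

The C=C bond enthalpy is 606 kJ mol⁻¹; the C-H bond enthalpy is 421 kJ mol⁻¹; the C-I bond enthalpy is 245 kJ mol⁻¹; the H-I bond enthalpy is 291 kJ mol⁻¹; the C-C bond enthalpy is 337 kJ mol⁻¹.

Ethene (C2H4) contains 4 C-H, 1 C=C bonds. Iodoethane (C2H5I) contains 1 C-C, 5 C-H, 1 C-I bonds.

Bonds broken (reactants):
  C-H: 4 × 421 = 1684
  C=C: 1 × 606 = 606
  H-I: 1 × 291 = 291
  Σ(broken) = 2581 kJ
Bonds formed (products):
  C-C: 1 × 337 = 337
  C-H: 5 × 421 = 2105
  C-I: 1 × 245 = 245
  Σ(formed) = 2687 kJ
ΔH = Σ(broken) − Σ(formed) = 2581 − 2687 = −106 kJ

ΔH ≈ −106 kJ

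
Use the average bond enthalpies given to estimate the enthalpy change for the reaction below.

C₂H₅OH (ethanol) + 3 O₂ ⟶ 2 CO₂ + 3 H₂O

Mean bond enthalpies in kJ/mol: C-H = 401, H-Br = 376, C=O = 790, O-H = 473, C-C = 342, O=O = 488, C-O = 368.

ΔH ≈ −1346 kJ

Bonds broken (reactants):
  C-C: 1 × 342 = 342
  C-H: 5 × 401 = 2005
  C-O: 1 × 368 = 368
  O-H: 1 × 473 = 473
  O=O: 3 × 488 = 1464
  Σ(broken) = 4652 kJ
Bonds formed (products):
  C=O: 4 × 790 = 3160
  O-H: 6 × 473 = 2838
  Σ(formed) = 5998 kJ
ΔH = Σ(broken) − Σ(formed) = 4652 − 5998 = −1346 kJ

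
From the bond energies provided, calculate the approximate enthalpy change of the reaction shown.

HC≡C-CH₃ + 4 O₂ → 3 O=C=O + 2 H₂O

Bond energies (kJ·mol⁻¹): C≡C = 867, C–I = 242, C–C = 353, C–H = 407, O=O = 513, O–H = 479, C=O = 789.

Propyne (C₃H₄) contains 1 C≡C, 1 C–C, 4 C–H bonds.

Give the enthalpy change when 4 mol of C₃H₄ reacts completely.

ΔH = −7000 kJ

Bonds broken (reactants):
  C≡C: 1 × 867 = 867
  C–C: 1 × 353 = 353
  C–H: 4 × 407 = 1628
  O=O: 4 × 513 = 2052
  Σ(broken) = 4900 kJ
Bonds formed (products):
  C=O: 6 × 789 = 4734
  O–H: 4 × 479 = 1916
  Σ(formed) = 6650 kJ
ΔH = Σ(broken) − Σ(formed) = 4900 − 6650 = −1750 kJ
For 4× the reaction as written: 4 × (−1750) = −7000 kJ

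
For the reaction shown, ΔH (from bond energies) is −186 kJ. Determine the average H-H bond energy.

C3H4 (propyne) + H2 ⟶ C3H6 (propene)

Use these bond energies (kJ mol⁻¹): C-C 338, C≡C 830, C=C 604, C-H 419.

D(H-H) ≈ 426 kJ/mol

Let D be the H-H bond energy.
Σ(broken) = 1×830 + 1×338 + 4×419 + 1×D = 2844 + D
Σ(formed) = 1×338 + 6×419 + 1×604 = 3456
ΔH = Σ(broken) − Σ(formed) = (2844 + D) − (3456) = −612 + D
Setting this equal to −186 kJ gives D = 426 kJ/mol.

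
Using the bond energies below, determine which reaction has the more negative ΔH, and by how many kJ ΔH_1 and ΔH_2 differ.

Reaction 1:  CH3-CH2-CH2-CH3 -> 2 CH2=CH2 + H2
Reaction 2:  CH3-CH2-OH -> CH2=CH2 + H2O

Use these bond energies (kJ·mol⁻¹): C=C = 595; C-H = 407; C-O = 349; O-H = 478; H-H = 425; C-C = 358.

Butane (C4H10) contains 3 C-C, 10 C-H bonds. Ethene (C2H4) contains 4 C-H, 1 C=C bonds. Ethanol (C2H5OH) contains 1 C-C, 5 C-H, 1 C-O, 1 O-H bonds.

Reaction 1:
  Bonds broken (reactants):
    C-C: 3 × 358 = 1074
    C-H: 10 × 407 = 4070
    Σ(broken) = 5144 kJ
  Bonds formed (products):
    C-H: 8 × 407 = 3256
    C=C: 2 × 595 = 1190
    H-H: 1 × 425 = 425
    Σ(formed) = 4871 kJ
  ΔH_1 = 5144 − 4871 = +273 kJ
Reaction 2:
  Bonds broken (reactants):
    C-C: 1 × 358 = 358
    C-H: 5 × 407 = 2035
    C-O: 1 × 349 = 349
    O-H: 1 × 478 = 478
    Σ(broken) = 3220 kJ
  Bonds formed (products):
    C-H: 4 × 407 = 1628
    C=C: 1 × 595 = 595
    O-H: 2 × 478 = 956
    Σ(formed) = 3179 kJ
  ΔH_2 = 3220 − 3179 = +41 kJ
ΔH_1 − ΔH_2 = +232 kJ, so reaction 2 has the more negative ΔH; |ΔH_1 − ΔH_2| = 232 kJ.

Reaction 2, by 232 kJ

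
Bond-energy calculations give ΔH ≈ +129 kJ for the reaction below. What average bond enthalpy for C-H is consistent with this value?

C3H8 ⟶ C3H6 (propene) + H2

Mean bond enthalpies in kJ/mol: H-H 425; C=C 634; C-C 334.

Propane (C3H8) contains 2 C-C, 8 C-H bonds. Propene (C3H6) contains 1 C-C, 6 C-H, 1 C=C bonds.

D(C-H) ≈ 427 kJ/mol

Let D be the C-H bond energy.
Σ(broken) = 2×334 + 8×D = 668 + 8D
Σ(formed) = 1×334 + 6×D + 1×634 + 1×425 = 1393 + 6D
ΔH = Σ(broken) − Σ(formed) = (668 + 8D) − (1393 + 6D) = −725 + 2D
Setting this equal to +129 kJ gives 2D = 854, so D = 427 kJ/mol.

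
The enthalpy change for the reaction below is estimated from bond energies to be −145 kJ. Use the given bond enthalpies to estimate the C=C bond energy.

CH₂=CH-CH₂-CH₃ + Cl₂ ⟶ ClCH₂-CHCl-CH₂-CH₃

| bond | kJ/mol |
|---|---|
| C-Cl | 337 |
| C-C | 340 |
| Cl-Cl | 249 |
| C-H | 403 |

D(C=C) ≈ 620 kJ/mol

Let D be the C=C bond energy.
Σ(broken) = 2×340 + 8×403 + 1×D + 1×249 = 4153 + D
Σ(formed) = 3×340 + 2×337 + 8×403 = 4918
ΔH = Σ(broken) − Σ(formed) = (4153 + D) − (4918) = −765 + D
Setting this equal to −145 kJ gives D = 620 kJ/mol.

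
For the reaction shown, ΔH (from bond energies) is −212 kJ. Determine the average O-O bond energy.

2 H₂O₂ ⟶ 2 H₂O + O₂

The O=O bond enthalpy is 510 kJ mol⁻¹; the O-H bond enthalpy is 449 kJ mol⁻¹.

Let D be the O-O bond energy.
Σ(broken) = 4×449 + 2×D = 1796 + 2D
Σ(formed) = 4×449 + 1×510 = 2306
ΔH = Σ(broken) − Σ(formed) = (1796 + 2D) − (2306) = −510 + 2D
Setting this equal to −212 kJ gives 2D = 298, so D = 149 kJ/mol.

D(O-O) ≈ 149 kJ/mol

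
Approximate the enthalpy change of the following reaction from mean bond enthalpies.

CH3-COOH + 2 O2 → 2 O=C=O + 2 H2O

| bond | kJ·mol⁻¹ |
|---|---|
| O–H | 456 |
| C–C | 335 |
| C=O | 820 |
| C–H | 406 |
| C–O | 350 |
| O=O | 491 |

ΔH ≈ −943 kJ

Bonds broken (reactants):
  C–C: 1 × 335 = 335
  C–H: 3 × 406 = 1218
  C–O: 1 × 350 = 350
  C=O: 1 × 820 = 820
  O–H: 1 × 456 = 456
  O=O: 2 × 491 = 982
  Σ(broken) = 4161 kJ
Bonds formed (products):
  C=O: 4 × 820 = 3280
  O–H: 4 × 456 = 1824
  Σ(formed) = 5104 kJ
ΔH = Σ(broken) − Σ(formed) = 4161 − 5104 = −943 kJ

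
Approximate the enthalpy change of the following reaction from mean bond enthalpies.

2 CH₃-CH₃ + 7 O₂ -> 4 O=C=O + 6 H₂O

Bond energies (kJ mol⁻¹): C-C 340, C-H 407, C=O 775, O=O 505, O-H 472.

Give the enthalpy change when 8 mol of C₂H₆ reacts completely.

Bonds broken (reactants):
  C-C: 2 × 340 = 680
  C-H: 12 × 407 = 4884
  O=O: 7 × 505 = 3535
  Σ(broken) = 9099 kJ
Bonds formed (products):
  C=O: 8 × 775 = 6200
  O-H: 12 × 472 = 5664
  Σ(formed) = 11864 kJ
ΔH = Σ(broken) − Σ(formed) = 9099 − 11864 = −2765 kJ
For 4× the reaction as written: 4 × (−2765) = −11060 kJ

ΔH = −11060 kJ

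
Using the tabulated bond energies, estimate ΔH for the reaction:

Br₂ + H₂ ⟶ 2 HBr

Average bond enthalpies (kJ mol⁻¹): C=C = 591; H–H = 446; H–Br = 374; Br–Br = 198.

ΔH ≈ −104 kJ

Bonds broken (reactants):
  Br–Br: 1 × 198 = 198
  H–H: 1 × 446 = 446
  Σ(broken) = 644 kJ
Bonds formed (products):
  H–Br: 2 × 374 = 748
  Σ(formed) = 748 kJ
ΔH = Σ(broken) − Σ(formed) = 644 − 748 = −104 kJ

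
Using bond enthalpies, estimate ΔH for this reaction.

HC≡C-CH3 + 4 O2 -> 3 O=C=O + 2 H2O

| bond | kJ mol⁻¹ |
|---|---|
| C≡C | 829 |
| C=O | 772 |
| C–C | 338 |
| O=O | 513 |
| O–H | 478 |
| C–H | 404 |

ΔH ≈ −1709 kJ

Bonds broken (reactants):
  C≡C: 1 × 829 = 829
  C–C: 1 × 338 = 338
  C–H: 4 × 404 = 1616
  O=O: 4 × 513 = 2052
  Σ(broken) = 4835 kJ
Bonds formed (products):
  C=O: 6 × 772 = 4632
  O–H: 4 × 478 = 1912
  Σ(formed) = 6544 kJ
ΔH = Σ(broken) − Σ(formed) = 4835 − 6544 = −1709 kJ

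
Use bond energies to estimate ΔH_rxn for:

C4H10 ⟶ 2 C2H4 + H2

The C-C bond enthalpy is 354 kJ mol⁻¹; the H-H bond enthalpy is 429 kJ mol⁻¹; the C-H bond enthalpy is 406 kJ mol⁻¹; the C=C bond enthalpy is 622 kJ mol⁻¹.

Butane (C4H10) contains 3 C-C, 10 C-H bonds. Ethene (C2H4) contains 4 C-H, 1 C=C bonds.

Bonds broken (reactants):
  C-C: 3 × 354 = 1062
  C-H: 10 × 406 = 4060
  Σ(broken) = 5122 kJ
Bonds formed (products):
  C-H: 8 × 406 = 3248
  C=C: 2 × 622 = 1244
  H-H: 1 × 429 = 429
  Σ(formed) = 4921 kJ
ΔH = Σ(broken) − Σ(formed) = 5122 − 4921 = +201 kJ

ΔH ≈ +201 kJ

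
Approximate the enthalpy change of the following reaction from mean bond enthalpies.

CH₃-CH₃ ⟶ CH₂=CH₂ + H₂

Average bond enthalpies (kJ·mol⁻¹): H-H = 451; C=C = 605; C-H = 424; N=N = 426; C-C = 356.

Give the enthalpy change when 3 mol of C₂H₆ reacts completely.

ΔH = +444 kJ

Bonds broken (reactants):
  C-C: 1 × 356 = 356
  C-H: 6 × 424 = 2544
  Σ(broken) = 2900 kJ
Bonds formed (products):
  C-H: 4 × 424 = 1696
  C=C: 1 × 605 = 605
  H-H: 1 × 451 = 451
  Σ(formed) = 2752 kJ
ΔH = Σ(broken) − Σ(formed) = 2900 − 2752 = +148 kJ
For 3× the reaction as written: 3 × (+148) = +444 kJ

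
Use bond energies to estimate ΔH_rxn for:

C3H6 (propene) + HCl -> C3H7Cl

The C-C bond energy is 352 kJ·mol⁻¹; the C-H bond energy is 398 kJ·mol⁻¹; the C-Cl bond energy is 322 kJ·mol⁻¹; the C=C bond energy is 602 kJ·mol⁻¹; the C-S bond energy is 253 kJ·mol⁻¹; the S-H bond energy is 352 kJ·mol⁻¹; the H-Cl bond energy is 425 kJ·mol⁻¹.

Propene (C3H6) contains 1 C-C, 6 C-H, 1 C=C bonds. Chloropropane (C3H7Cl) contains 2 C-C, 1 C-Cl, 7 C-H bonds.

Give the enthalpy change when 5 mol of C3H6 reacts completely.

ΔH = −225 kJ

Bonds broken (reactants):
  C-C: 1 × 352 = 352
  C-H: 6 × 398 = 2388
  C=C: 1 × 602 = 602
  H-Cl: 1 × 425 = 425
  Σ(broken) = 3767 kJ
Bonds formed (products):
  C-C: 2 × 352 = 704
  C-Cl: 1 × 322 = 322
  C-H: 7 × 398 = 2786
  Σ(formed) = 3812 kJ
ΔH = Σ(broken) − Σ(formed) = 3767 − 3812 = −45 kJ
For 5× the reaction as written: 5 × (−45) = −225 kJ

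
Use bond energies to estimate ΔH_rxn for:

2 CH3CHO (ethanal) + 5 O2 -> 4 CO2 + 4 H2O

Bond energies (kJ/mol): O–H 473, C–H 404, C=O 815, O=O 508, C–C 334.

ΔH ≈ −2234 kJ

Bonds broken (reactants):
  C–C: 2 × 334 = 668
  C–H: 8 × 404 = 3232
  C=O: 2 × 815 = 1630
  O=O: 5 × 508 = 2540
  Σ(broken) = 8070 kJ
Bonds formed (products):
  C=O: 8 × 815 = 6520
  O–H: 8 × 473 = 3784
  Σ(formed) = 10304 kJ
ΔH = Σ(broken) − Σ(formed) = 8070 − 10304 = −2234 kJ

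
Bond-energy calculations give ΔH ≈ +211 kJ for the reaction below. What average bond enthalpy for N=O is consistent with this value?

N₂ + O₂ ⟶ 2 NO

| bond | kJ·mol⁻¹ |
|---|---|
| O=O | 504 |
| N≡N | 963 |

D(N=O) ≈ 628 kJ/mol

Let D be the N=O bond energy.
Σ(broken) = 1×963 + 1×504 = 1467
Σ(formed) = 2×D = 2D
ΔH = Σ(broken) − Σ(formed) = (1467) − (2D) = +1467 − 2D
Setting this equal to +211 kJ gives 2D = 1256, so D = 628 kJ/mol.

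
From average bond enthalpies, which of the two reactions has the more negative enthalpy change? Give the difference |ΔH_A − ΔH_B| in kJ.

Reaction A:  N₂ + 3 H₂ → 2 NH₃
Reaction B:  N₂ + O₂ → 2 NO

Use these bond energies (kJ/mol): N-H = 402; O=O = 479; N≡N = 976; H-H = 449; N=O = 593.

Reaction A:
  Bonds broken (reactants):
    H-H: 3 × 449 = 1347
    N≡N: 1 × 976 = 976
    Σ(broken) = 2323 kJ
  Bonds formed (products):
    N-H: 6 × 402 = 2412
    Σ(formed) = 2412 kJ
  ΔH_A = 2323 − 2412 = −89 kJ
Reaction B:
  Bonds broken (reactants):
    N≡N: 1 × 976 = 976
    O=O: 1 × 479 = 479
    Σ(broken) = 1455 kJ
  Bonds formed (products):
    N=O: 2 × 593 = 1186
    Σ(formed) = 1186 kJ
  ΔH_B = 1455 − 1186 = +269 kJ
ΔH_A − ΔH_B = −358 kJ, so reaction A has the more negative ΔH; |ΔH_A − ΔH_B| = 358 kJ.

Reaction A, by 358 kJ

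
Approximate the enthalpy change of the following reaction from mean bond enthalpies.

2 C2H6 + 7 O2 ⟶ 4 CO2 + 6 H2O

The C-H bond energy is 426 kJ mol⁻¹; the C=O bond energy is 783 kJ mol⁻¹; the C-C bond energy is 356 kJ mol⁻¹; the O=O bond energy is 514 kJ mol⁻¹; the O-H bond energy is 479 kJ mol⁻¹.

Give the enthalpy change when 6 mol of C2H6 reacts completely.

Bonds broken (reactants):
  C-C: 2 × 356 = 712
  C-H: 12 × 426 = 5112
  O=O: 7 × 514 = 3598
  Σ(broken) = 9422 kJ
Bonds formed (products):
  C=O: 8 × 783 = 6264
  O-H: 12 × 479 = 5748
  Σ(formed) = 12012 kJ
ΔH = Σ(broken) − Σ(formed) = 9422 − 12012 = −2590 kJ
For 3× the reaction as written: 3 × (−2590) = −7770 kJ

ΔH = −7770 kJ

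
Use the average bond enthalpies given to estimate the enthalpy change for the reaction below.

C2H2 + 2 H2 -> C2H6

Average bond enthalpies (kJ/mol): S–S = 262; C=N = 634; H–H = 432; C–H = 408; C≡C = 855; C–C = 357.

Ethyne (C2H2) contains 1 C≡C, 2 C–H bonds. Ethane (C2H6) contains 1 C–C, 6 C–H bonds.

ΔH ≈ −270 kJ

Bonds broken (reactants):
  C≡C: 1 × 855 = 855
  C–H: 2 × 408 = 816
  H–H: 2 × 432 = 864
  Σ(broken) = 2535 kJ
Bonds formed (products):
  C–C: 1 × 357 = 357
  C–H: 6 × 408 = 2448
  Σ(formed) = 2805 kJ
ΔH = Σ(broken) − Σ(formed) = 2535 − 2805 = −270 kJ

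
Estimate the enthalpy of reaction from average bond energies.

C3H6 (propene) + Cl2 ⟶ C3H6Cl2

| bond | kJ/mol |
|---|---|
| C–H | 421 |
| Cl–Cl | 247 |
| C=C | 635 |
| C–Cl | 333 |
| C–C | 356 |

Bonds broken (reactants):
  C–C: 1 × 356 = 356
  C–H: 6 × 421 = 2526
  C=C: 1 × 635 = 635
  Cl–Cl: 1 × 247 = 247
  Σ(broken) = 3764 kJ
Bonds formed (products):
  C–C: 2 × 356 = 712
  C–Cl: 2 × 333 = 666
  C–H: 6 × 421 = 2526
  Σ(formed) = 3904 kJ
ΔH = Σ(broken) − Σ(formed) = 3764 − 3904 = −140 kJ

ΔH ≈ −140 kJ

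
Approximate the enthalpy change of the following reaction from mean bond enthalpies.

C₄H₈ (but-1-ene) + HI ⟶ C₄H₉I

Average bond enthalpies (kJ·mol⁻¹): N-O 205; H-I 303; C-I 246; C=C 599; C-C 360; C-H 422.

Bonds broken (reactants):
  C-C: 2 × 360 = 720
  C-H: 8 × 422 = 3376
  C=C: 1 × 599 = 599
  H-I: 1 × 303 = 303
  Σ(broken) = 4998 kJ
Bonds formed (products):
  C-C: 3 × 360 = 1080
  C-H: 9 × 422 = 3798
  C-I: 1 × 246 = 246
  Σ(formed) = 5124 kJ
ΔH = Σ(broken) − Σ(formed) = 4998 − 5124 = −126 kJ

ΔH ≈ −126 kJ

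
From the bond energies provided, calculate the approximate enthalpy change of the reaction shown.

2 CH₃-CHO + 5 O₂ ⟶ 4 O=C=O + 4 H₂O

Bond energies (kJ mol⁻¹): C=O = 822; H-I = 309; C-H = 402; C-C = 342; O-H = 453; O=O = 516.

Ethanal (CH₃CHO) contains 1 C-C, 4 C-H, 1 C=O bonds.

ΔH ≈ −2076 kJ

Bonds broken (reactants):
  C-C: 2 × 342 = 684
  C-H: 8 × 402 = 3216
  C=O: 2 × 822 = 1644
  O=O: 5 × 516 = 2580
  Σ(broken) = 8124 kJ
Bonds formed (products):
  C=O: 8 × 822 = 6576
  O-H: 8 × 453 = 3624
  Σ(formed) = 10200 kJ
ΔH = Σ(broken) − Σ(formed) = 8124 − 10200 = −2076 kJ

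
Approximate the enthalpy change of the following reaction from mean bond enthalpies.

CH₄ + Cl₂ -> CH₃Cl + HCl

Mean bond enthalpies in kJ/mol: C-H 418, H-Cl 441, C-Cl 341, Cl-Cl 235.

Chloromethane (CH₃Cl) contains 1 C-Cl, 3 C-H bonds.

ΔH ≈ −129 kJ

Bonds broken (reactants):
  C-H: 4 × 418 = 1672
  Cl-Cl: 1 × 235 = 235
  Σ(broken) = 1907 kJ
Bonds formed (products):
  C-Cl: 1 × 341 = 341
  C-H: 3 × 418 = 1254
  H-Cl: 1 × 441 = 441
  Σ(formed) = 2036 kJ
ΔH = Σ(broken) − Σ(formed) = 1907 − 2036 = −129 kJ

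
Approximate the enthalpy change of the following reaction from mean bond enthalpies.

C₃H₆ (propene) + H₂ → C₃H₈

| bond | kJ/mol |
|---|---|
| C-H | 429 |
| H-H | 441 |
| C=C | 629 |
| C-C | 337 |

Bonds broken (reactants):
  C-C: 1 × 337 = 337
  C-H: 6 × 429 = 2574
  C=C: 1 × 629 = 629
  H-H: 1 × 441 = 441
  Σ(broken) = 3981 kJ
Bonds formed (products):
  C-C: 2 × 337 = 674
  C-H: 8 × 429 = 3432
  Σ(formed) = 4106 kJ
ΔH = Σ(broken) − Σ(formed) = 3981 − 4106 = −125 kJ

ΔH ≈ −125 kJ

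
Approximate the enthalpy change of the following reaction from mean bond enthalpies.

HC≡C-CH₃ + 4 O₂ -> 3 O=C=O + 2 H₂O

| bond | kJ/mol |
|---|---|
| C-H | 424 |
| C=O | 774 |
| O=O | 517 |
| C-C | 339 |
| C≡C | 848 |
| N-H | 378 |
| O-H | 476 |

ΔH ≈ −1597 kJ

Bonds broken (reactants):
  C≡C: 1 × 848 = 848
  C-C: 1 × 339 = 339
  C-H: 4 × 424 = 1696
  O=O: 4 × 517 = 2068
  Σ(broken) = 4951 kJ
Bonds formed (products):
  C=O: 6 × 774 = 4644
  O-H: 4 × 476 = 1904
  Σ(formed) = 6548 kJ
ΔH = Σ(broken) − Σ(formed) = 4951 − 6548 = −1597 kJ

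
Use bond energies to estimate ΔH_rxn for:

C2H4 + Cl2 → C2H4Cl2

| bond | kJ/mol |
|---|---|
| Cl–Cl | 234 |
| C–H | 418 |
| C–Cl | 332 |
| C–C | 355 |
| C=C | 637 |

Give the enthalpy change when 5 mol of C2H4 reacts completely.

Bonds broken (reactants):
  C–H: 4 × 418 = 1672
  C=C: 1 × 637 = 637
  Cl–Cl: 1 × 234 = 234
  Σ(broken) = 2543 kJ
Bonds formed (products):
  C–C: 1 × 355 = 355
  C–Cl: 2 × 332 = 664
  C–H: 4 × 418 = 1672
  Σ(formed) = 2691 kJ
ΔH = Σ(broken) − Σ(formed) = 2543 − 2691 = −148 kJ
For 5× the reaction as written: 5 × (−148) = −740 kJ

ΔH = −740 kJ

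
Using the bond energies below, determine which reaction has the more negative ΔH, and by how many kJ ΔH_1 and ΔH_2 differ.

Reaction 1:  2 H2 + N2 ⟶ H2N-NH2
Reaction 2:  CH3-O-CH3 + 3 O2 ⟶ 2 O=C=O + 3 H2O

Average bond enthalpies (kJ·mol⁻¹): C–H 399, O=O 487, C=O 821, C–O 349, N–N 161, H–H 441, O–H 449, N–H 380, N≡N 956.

Reaction 1:
  Bonds broken (reactants):
    H–H: 2 × 441 = 882
    N≡N: 1 × 956 = 956
    Σ(broken) = 1838 kJ
  Bonds formed (products):
    N–H: 4 × 380 = 1520
    N–N: 1 × 161 = 161
    Σ(formed) = 1681 kJ
  ΔH_1 = 1838 − 1681 = +157 kJ
Reaction 2:
  Bonds broken (reactants):
    C–H: 6 × 399 = 2394
    C–O: 2 × 349 = 698
    O=O: 3 × 487 = 1461
    Σ(broken) = 4553 kJ
  Bonds formed (products):
    C=O: 4 × 821 = 3284
    O–H: 6 × 449 = 2694
    Σ(formed) = 5978 kJ
  ΔH_2 = 4553 − 5978 = −1425 kJ
ΔH_1 − ΔH_2 = +1582 kJ, so reaction 2 has the more negative ΔH; |ΔH_1 − ΔH_2| = 1582 kJ.

Reaction 2, by 1582 kJ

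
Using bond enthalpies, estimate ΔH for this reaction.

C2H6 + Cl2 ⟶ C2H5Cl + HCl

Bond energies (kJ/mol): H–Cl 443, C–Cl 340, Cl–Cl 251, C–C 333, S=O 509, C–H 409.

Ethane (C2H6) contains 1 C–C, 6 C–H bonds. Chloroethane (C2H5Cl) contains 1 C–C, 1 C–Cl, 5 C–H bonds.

ΔH ≈ −123 kJ

Bonds broken (reactants):
  C–C: 1 × 333 = 333
  C–H: 6 × 409 = 2454
  Cl–Cl: 1 × 251 = 251
  Σ(broken) = 3038 kJ
Bonds formed (products):
  C–C: 1 × 333 = 333
  C–Cl: 1 × 340 = 340
  C–H: 5 × 409 = 2045
  H–Cl: 1 × 443 = 443
  Σ(formed) = 3161 kJ
ΔH = Σ(broken) − Σ(formed) = 3038 − 3161 = −123 kJ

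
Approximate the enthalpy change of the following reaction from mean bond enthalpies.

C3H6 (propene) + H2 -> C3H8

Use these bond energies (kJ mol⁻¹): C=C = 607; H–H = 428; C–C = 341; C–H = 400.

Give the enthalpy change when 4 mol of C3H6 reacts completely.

Bonds broken (reactants):
  C–C: 1 × 341 = 341
  C–H: 6 × 400 = 2400
  C=C: 1 × 607 = 607
  H–H: 1 × 428 = 428
  Σ(broken) = 3776 kJ
Bonds formed (products):
  C–C: 2 × 341 = 682
  C–H: 8 × 400 = 3200
  Σ(formed) = 3882 kJ
ΔH = Σ(broken) − Σ(formed) = 3776 − 3882 = −106 kJ
For 4× the reaction as written: 4 × (−106) = −424 kJ

ΔH = −424 kJ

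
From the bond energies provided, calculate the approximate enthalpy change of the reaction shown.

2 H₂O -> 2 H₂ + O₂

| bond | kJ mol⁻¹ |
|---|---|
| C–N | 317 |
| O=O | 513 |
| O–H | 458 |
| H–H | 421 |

ΔH ≈ +477 kJ

Bonds broken (reactants):
  O–H: 4 × 458 = 1832
  Σ(broken) = 1832 kJ
Bonds formed (products):
  H–H: 2 × 421 = 842
  O=O: 1 × 513 = 513
  Σ(formed) = 1355 kJ
ΔH = Σ(broken) − Σ(formed) = 1832 − 1355 = +477 kJ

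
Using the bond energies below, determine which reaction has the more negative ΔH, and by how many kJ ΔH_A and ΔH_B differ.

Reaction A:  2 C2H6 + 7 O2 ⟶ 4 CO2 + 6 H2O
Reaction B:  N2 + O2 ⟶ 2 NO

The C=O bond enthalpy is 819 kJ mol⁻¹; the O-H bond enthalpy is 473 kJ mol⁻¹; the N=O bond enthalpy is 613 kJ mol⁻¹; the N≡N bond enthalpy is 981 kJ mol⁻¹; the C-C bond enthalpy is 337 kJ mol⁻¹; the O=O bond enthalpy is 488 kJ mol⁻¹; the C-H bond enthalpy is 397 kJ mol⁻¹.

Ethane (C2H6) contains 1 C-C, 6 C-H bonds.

Reaction A:
  Bonds broken (reactants):
    C-C: 2 × 337 = 674
    C-H: 12 × 397 = 4764
    O=O: 7 × 488 = 3416
    Σ(broken) = 8854 kJ
  Bonds formed (products):
    C=O: 8 × 819 = 6552
    O-H: 12 × 473 = 5676
    Σ(formed) = 12228 kJ
  ΔH_A = 8854 − 12228 = −3374 kJ
Reaction B:
  Bonds broken (reactants):
    N≡N: 1 × 981 = 981
    O=O: 1 × 488 = 488
    Σ(broken) = 1469 kJ
  Bonds formed (products):
    N=O: 2 × 613 = 1226
    Σ(formed) = 1226 kJ
  ΔH_B = 1469 − 1226 = +243 kJ
ΔH_A − ΔH_B = −3617 kJ, so reaction A has the more negative ΔH; |ΔH_A − ΔH_B| = 3617 kJ.

Reaction A, by 3617 kJ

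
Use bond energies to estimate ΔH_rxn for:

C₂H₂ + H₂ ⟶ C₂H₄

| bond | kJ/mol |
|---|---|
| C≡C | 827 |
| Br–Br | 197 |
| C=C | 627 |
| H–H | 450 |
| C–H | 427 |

ΔH ≈ −204 kJ

Bonds broken (reactants):
  C≡C: 1 × 827 = 827
  C–H: 2 × 427 = 854
  H–H: 1 × 450 = 450
  Σ(broken) = 2131 kJ
Bonds formed (products):
  C–H: 4 × 427 = 1708
  C=C: 1 × 627 = 627
  Σ(formed) = 2335 kJ
ΔH = Σ(broken) − Σ(formed) = 2131 − 2335 = −204 kJ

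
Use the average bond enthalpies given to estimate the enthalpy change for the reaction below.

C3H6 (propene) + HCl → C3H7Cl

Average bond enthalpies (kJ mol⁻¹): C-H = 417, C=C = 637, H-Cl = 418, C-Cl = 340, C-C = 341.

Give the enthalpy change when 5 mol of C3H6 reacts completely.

ΔH = −215 kJ

Bonds broken (reactants):
  C-C: 1 × 341 = 341
  C-H: 6 × 417 = 2502
  C=C: 1 × 637 = 637
  H-Cl: 1 × 418 = 418
  Σ(broken) = 3898 kJ
Bonds formed (products):
  C-C: 2 × 341 = 682
  C-Cl: 1 × 340 = 340
  C-H: 7 × 417 = 2919
  Σ(formed) = 3941 kJ
ΔH = Σ(broken) − Σ(formed) = 3898 − 3941 = −43 kJ
For 5× the reaction as written: 5 × (−43) = −215 kJ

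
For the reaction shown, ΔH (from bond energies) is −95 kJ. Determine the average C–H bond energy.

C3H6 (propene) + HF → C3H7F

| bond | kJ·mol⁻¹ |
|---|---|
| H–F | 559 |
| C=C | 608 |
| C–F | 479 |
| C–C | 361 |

Let D be the C–H bond energy.
Σ(broken) = 1×361 + 6×D + 1×608 + 1×559 = 1528 + 6D
Σ(formed) = 2×361 + 1×479 + 7×D = 1201 + 7D
ΔH = Σ(broken) − Σ(formed) = (1528 + 6D) − (1201 + 7D) = +327 − D
Setting this equal to −95 kJ gives D = 422 kJ/mol.

D(C–H) ≈ 422 kJ/mol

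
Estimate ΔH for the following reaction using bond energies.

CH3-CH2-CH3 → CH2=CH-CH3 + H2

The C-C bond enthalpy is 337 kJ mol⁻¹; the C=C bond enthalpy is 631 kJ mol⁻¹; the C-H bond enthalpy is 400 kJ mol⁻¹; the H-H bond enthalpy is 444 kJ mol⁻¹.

ΔH ≈ +62 kJ

Bonds broken (reactants):
  C-C: 2 × 337 = 674
  C-H: 8 × 400 = 3200
  Σ(broken) = 3874 kJ
Bonds formed (products):
  C-C: 1 × 337 = 337
  C-H: 6 × 400 = 2400
  C=C: 1 × 631 = 631
  H-H: 1 × 444 = 444
  Σ(formed) = 3812 kJ
ΔH = Σ(broken) − Σ(formed) = 3874 − 3812 = +62 kJ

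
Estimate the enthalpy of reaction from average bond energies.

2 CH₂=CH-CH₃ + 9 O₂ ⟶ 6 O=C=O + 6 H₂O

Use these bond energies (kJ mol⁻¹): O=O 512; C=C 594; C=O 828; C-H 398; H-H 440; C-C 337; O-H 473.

ΔH ≈ −4366 kJ

Bonds broken (reactants):
  C-C: 2 × 337 = 674
  C-H: 12 × 398 = 4776
  C=C: 2 × 594 = 1188
  O=O: 9 × 512 = 4608
  Σ(broken) = 11246 kJ
Bonds formed (products):
  C=O: 12 × 828 = 9936
  O-H: 12 × 473 = 5676
  Σ(formed) = 15612 kJ
ΔH = Σ(broken) − Σ(formed) = 11246 − 15612 = −4366 kJ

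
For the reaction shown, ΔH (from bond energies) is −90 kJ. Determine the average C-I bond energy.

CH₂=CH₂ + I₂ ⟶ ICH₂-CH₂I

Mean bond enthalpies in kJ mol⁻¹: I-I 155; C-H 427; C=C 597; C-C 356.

D(C-I) ≈ 243 kJ/mol

Let D be the C-I bond energy.
Σ(broken) = 4×427 + 1×597 + 1×155 = 2460
Σ(formed) = 1×356 + 4×427 + 2×D = 2064 + 2D
ΔH = Σ(broken) − Σ(formed) = (2460) − (2064 + 2D) = +396 − 2D
Setting this equal to −90 kJ gives 2D = 486, so D = 243 kJ/mol.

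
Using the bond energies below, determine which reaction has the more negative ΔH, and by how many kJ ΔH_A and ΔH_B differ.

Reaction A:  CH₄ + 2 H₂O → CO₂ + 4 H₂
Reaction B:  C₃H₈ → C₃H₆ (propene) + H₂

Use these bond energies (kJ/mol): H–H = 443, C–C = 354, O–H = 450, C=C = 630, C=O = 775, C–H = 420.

Reaction A:
  Bonds broken (reactants):
    C–H: 4 × 420 = 1680
    O–H: 4 × 450 = 1800
    Σ(broken) = 3480 kJ
  Bonds formed (products):
    C=O: 2 × 775 = 1550
    H–H: 4 × 443 = 1772
    Σ(formed) = 3322 kJ
  ΔH_A = 3480 − 3322 = +158 kJ
Reaction B:
  Bonds broken (reactants):
    C–C: 2 × 354 = 708
    C–H: 8 × 420 = 3360
    Σ(broken) = 4068 kJ
  Bonds formed (products):
    C–C: 1 × 354 = 354
    C–H: 6 × 420 = 2520
    C=C: 1 × 630 = 630
    H–H: 1 × 443 = 443
    Σ(formed) = 3947 kJ
  ΔH_B = 4068 − 3947 = +121 kJ
ΔH_A − ΔH_B = +37 kJ, so reaction B has the more negative ΔH; |ΔH_A − ΔH_B| = 37 kJ.

Reaction B, by 37 kJ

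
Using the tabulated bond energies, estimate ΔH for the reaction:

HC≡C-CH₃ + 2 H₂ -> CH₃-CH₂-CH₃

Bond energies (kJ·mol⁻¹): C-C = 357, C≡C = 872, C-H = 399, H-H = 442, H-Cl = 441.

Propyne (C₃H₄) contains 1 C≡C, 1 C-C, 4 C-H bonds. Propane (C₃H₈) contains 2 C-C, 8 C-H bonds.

Bonds broken (reactants):
  C≡C: 1 × 872 = 872
  C-C: 1 × 357 = 357
  C-H: 4 × 399 = 1596
  H-H: 2 × 442 = 884
  Σ(broken) = 3709 kJ
Bonds formed (products):
  C-C: 2 × 357 = 714
  C-H: 8 × 399 = 3192
  Σ(formed) = 3906 kJ
ΔH = Σ(broken) − Σ(formed) = 3709 − 3906 = −197 kJ

ΔH ≈ −197 kJ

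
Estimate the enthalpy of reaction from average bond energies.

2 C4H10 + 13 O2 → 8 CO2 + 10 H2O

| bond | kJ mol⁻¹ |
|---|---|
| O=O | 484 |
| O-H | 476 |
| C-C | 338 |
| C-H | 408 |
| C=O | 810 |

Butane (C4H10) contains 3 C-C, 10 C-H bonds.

Bonds broken (reactants):
  C-C: 6 × 338 = 2028
  C-H: 20 × 408 = 8160
  O=O: 13 × 484 = 6292
  Σ(broken) = 16480 kJ
Bonds formed (products):
  C=O: 16 × 810 = 12960
  O-H: 20 × 476 = 9520
  Σ(formed) = 22480 kJ
ΔH = Σ(broken) − Σ(formed) = 16480 − 22480 = −6000 kJ

ΔH ≈ −6000 kJ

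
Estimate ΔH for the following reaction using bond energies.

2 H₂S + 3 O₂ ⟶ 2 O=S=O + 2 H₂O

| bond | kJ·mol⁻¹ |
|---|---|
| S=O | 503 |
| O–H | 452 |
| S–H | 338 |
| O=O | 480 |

ΔH ≈ −1028 kJ

Bonds broken (reactants):
  O=O: 3 × 480 = 1440
  S–H: 4 × 338 = 1352
  Σ(broken) = 2792 kJ
Bonds formed (products):
  O–H: 4 × 452 = 1808
  S=O: 4 × 503 = 2012
  Σ(formed) = 3820 kJ
ΔH = Σ(broken) − Σ(formed) = 2792 − 3820 = −1028 kJ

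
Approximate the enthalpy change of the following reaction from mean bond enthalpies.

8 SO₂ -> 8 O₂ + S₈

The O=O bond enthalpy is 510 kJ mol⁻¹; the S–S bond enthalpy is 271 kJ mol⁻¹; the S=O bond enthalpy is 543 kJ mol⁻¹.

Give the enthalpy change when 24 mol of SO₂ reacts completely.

ΔH = +7320 kJ

Bonds broken (reactants):
  S=O: 16 × 543 = 8688
  Σ(broken) = 8688 kJ
Bonds formed (products):
  O=O: 8 × 510 = 4080
  S–S: 8 × 271 = 2168
  Σ(formed) = 6248 kJ
ΔH = Σ(broken) − Σ(formed) = 8688 − 6248 = +2440 kJ
For 3× the reaction as written: 3 × (+2440) = +7320 kJ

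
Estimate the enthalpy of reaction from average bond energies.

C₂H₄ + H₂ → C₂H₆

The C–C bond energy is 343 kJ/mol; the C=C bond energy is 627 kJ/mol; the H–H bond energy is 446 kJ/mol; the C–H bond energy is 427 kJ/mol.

Bonds broken (reactants):
  C–H: 4 × 427 = 1708
  C=C: 1 × 627 = 627
  H–H: 1 × 446 = 446
  Σ(broken) = 2781 kJ
Bonds formed (products):
  C–C: 1 × 343 = 343
  C–H: 6 × 427 = 2562
  Σ(formed) = 2905 kJ
ΔH = Σ(broken) − Σ(formed) = 2781 − 2905 = −124 kJ

ΔH ≈ −124 kJ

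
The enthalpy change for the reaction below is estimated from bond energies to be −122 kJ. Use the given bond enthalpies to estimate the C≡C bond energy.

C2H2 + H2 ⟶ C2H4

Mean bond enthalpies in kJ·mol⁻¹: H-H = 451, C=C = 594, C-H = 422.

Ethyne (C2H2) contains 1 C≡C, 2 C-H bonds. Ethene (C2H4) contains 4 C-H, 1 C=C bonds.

D(C≡C) ≈ 865 kJ/mol

Let D be the C≡C bond energy.
Σ(broken) = 1×D + 2×422 + 1×451 = 1295 + D
Σ(formed) = 4×422 + 1×594 = 2282
ΔH = Σ(broken) − Σ(formed) = (1295 + D) − (2282) = −987 + D
Setting this equal to −122 kJ gives D = 865 kJ/mol.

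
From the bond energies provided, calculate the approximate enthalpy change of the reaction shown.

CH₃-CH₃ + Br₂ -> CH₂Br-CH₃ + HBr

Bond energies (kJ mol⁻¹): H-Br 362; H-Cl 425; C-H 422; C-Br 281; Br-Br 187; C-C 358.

ΔH ≈ −34 kJ

Bonds broken (reactants):
  Br-Br: 1 × 187 = 187
  C-C: 1 × 358 = 358
  C-H: 6 × 422 = 2532
  Σ(broken) = 3077 kJ
Bonds formed (products):
  C-Br: 1 × 281 = 281
  C-C: 1 × 358 = 358
  C-H: 5 × 422 = 2110
  H-Br: 1 × 362 = 362
  Σ(formed) = 3111 kJ
ΔH = Σ(broken) − Σ(formed) = 3077 − 3111 = −34 kJ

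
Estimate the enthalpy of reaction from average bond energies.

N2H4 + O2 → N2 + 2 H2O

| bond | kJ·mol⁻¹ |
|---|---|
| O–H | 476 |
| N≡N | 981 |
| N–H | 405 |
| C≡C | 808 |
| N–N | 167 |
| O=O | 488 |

Bonds broken (reactants):
  N–H: 4 × 405 = 1620
  N–N: 1 × 167 = 167
  O=O: 1 × 488 = 488
  Σ(broken) = 2275 kJ
Bonds formed (products):
  N≡N: 1 × 981 = 981
  O–H: 4 × 476 = 1904
  Σ(formed) = 2885 kJ
ΔH = Σ(broken) − Σ(formed) = 2275 − 2885 = −610 kJ

ΔH ≈ −610 kJ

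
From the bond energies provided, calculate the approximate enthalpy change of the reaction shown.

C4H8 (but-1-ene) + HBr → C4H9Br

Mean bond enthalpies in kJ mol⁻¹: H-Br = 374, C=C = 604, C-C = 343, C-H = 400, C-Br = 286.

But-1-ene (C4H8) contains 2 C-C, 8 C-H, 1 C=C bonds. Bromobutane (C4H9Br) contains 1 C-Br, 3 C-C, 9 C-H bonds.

ΔH ≈ −51 kJ

Bonds broken (reactants):
  C-C: 2 × 343 = 686
  C-H: 8 × 400 = 3200
  C=C: 1 × 604 = 604
  H-Br: 1 × 374 = 374
  Σ(broken) = 4864 kJ
Bonds formed (products):
  C-Br: 1 × 286 = 286
  C-C: 3 × 343 = 1029
  C-H: 9 × 400 = 3600
  Σ(formed) = 4915 kJ
ΔH = Σ(broken) − Σ(formed) = 4864 − 4915 = −51 kJ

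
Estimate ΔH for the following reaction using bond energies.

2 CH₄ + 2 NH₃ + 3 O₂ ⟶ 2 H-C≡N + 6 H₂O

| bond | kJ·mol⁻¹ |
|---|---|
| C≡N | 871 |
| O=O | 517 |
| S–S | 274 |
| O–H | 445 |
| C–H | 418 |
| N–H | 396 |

Bonds broken (reactants):
  C–H: 8 × 418 = 3344
  N–H: 6 × 396 = 2376
  O=O: 3 × 517 = 1551
  Σ(broken) = 7271 kJ
Bonds formed (products):
  C≡N: 2 × 871 = 1742
  C–H: 2 × 418 = 836
  O–H: 12 × 445 = 5340
  Σ(formed) = 7918 kJ
ΔH = Σ(broken) − Σ(formed) = 7271 − 7918 = −647 kJ

ΔH ≈ −647 kJ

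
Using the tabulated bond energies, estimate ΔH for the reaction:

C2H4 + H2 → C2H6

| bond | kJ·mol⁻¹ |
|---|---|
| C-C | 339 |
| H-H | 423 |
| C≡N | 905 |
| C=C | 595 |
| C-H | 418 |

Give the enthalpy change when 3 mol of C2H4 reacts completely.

Bonds broken (reactants):
  C-H: 4 × 418 = 1672
  C=C: 1 × 595 = 595
  H-H: 1 × 423 = 423
  Σ(broken) = 2690 kJ
Bonds formed (products):
  C-C: 1 × 339 = 339
  C-H: 6 × 418 = 2508
  Σ(formed) = 2847 kJ
ΔH = Σ(broken) − Σ(formed) = 2690 − 2847 = −157 kJ
For 3× the reaction as written: 3 × (−157) = −471 kJ

ΔH = −471 kJ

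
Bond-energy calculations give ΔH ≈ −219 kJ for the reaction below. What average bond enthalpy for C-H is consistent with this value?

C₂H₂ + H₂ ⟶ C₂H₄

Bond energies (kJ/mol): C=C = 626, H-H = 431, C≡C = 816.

Let D be the C-H bond energy.
Σ(broken) = 1×816 + 2×D + 1×431 = 1247 + 2D
Σ(formed) = 4×D + 1×626 = 626 + 4D
ΔH = Σ(broken) − Σ(formed) = (1247 + 2D) − (626 + 4D) = +621 − 2D
Setting this equal to −219 kJ gives 2D = 840, so D = 420 kJ/mol.

D(C-H) ≈ 420 kJ/mol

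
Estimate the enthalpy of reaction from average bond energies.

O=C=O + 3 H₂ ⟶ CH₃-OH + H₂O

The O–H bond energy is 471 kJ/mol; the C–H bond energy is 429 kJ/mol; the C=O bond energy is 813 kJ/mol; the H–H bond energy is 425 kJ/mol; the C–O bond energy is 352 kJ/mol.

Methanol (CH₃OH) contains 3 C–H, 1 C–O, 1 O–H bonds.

ΔH ≈ −151 kJ

Bonds broken (reactants):
  C=O: 2 × 813 = 1626
  H–H: 3 × 425 = 1275
  Σ(broken) = 2901 kJ
Bonds formed (products):
  C–H: 3 × 429 = 1287
  C–O: 1 × 352 = 352
  O–H: 3 × 471 = 1413
  Σ(formed) = 3052 kJ
ΔH = Σ(broken) − Σ(formed) = 2901 − 3052 = −151 kJ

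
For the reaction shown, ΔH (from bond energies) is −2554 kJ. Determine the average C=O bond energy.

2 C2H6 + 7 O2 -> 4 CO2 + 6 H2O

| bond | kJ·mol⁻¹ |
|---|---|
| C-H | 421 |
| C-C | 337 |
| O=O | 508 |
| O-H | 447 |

Let D be the C=O bond energy.
Σ(broken) = 2×337 + 12×421 + 7×508 = 9282
Σ(formed) = 8×D + 12×447 = 5364 + 8D
ΔH = Σ(broken) − Σ(formed) = (9282) − (5364 + 8D) = +3918 − 8D
Setting this equal to −2554 kJ gives 8D = 6472, so D = 809 kJ/mol.

D(C=O) ≈ 809 kJ/mol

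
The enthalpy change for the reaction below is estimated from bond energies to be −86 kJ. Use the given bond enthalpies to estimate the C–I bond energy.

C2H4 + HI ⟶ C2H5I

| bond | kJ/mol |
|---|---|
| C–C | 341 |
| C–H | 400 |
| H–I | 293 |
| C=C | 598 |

D(C–I) ≈ 236 kJ/mol

Let D be the C–I bond energy.
Σ(broken) = 4×400 + 1×598 + 1×293 = 2491
Σ(formed) = 1×341 + 5×400 + 1×D = 2341 + D
ΔH = Σ(broken) − Σ(formed) = (2491) − (2341 + D) = +150 − D
Setting this equal to −86 kJ gives D = 236 kJ/mol.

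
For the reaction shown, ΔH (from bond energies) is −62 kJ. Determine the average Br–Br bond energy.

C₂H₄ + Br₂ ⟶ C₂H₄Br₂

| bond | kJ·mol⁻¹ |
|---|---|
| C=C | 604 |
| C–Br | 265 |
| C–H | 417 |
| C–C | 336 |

Let D be the Br–Br bond energy.
Σ(broken) = 1×D + 4×417 + 1×604 = 2272 + D
Σ(formed) = 2×265 + 1×336 + 4×417 = 2534
ΔH = Σ(broken) − Σ(formed) = (2272 + D) − (2534) = −262 + D
Setting this equal to −62 kJ gives D = 200 kJ/mol.

D(Br–Br) ≈ 200 kJ/mol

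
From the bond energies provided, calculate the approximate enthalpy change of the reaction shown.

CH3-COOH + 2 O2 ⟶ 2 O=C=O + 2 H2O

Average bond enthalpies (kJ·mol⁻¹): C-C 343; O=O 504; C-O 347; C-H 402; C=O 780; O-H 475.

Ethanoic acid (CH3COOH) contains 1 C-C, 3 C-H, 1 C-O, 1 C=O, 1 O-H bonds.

ΔH ≈ −861 kJ

Bonds broken (reactants):
  C-C: 1 × 343 = 343
  C-H: 3 × 402 = 1206
  C-O: 1 × 347 = 347
  C=O: 1 × 780 = 780
  O-H: 1 × 475 = 475
  O=O: 2 × 504 = 1008
  Σ(broken) = 4159 kJ
Bonds formed (products):
  C=O: 4 × 780 = 3120
  O-H: 4 × 475 = 1900
  Σ(formed) = 5020 kJ
ΔH = Σ(broken) − Σ(formed) = 4159 − 5020 = −861 kJ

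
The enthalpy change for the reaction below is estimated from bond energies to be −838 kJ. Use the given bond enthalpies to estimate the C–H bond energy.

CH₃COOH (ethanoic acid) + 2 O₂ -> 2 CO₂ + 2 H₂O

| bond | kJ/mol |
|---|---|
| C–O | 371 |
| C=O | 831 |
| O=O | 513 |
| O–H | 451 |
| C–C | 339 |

Let D be the C–H bond energy.
Σ(broken) = 1×339 + 3×D + 1×371 + 1×831 + 1×451 + 2×513 = 3018 + 3D
Σ(formed) = 4×831 + 4×451 = 5128
ΔH = Σ(broken) − Σ(formed) = (3018 + 3D) − (5128) = −2110 + 3D
Setting this equal to −838 kJ gives 3D = 1272, so D = 424 kJ/mol.

D(C–H) ≈ 424 kJ/mol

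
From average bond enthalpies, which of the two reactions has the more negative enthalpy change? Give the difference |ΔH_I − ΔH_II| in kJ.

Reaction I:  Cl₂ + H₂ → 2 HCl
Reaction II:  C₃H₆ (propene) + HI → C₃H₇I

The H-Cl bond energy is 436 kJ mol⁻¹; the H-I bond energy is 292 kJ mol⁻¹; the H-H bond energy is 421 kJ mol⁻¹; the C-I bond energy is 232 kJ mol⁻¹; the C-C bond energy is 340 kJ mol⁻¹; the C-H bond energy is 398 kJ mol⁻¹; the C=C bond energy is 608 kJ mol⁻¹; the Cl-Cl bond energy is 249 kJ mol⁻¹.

Reaction I:
  Bonds broken (reactants):
    Cl-Cl: 1 × 249 = 249
    H-H: 1 × 421 = 421
    Σ(broken) = 670 kJ
  Bonds formed (products):
    H-Cl: 2 × 436 = 872
    Σ(formed) = 872 kJ
  ΔH_I = 670 − 872 = −202 kJ
Reaction II:
  Bonds broken (reactants):
    C-C: 1 × 340 = 340
    C-H: 6 × 398 = 2388
    C=C: 1 × 608 = 608
    H-I: 1 × 292 = 292
    Σ(broken) = 3628 kJ
  Bonds formed (products):
    C-C: 2 × 340 = 680
    C-H: 7 × 398 = 2786
    C-I: 1 × 232 = 232
    Σ(formed) = 3698 kJ
  ΔH_II = 3628 − 3698 = −70 kJ
ΔH_I − ΔH_II = −132 kJ, so reaction I has the more negative ΔH; |ΔH_I − ΔH_II| = 132 kJ.

Reaction I, by 132 kJ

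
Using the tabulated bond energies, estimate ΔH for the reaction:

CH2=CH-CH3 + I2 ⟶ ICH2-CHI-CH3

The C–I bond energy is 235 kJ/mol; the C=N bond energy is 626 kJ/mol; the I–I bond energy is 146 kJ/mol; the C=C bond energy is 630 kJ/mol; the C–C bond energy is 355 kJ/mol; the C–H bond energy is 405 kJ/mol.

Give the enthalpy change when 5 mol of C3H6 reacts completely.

ΔH = −245 kJ

Bonds broken (reactants):
  C–C: 1 × 355 = 355
  C–H: 6 × 405 = 2430
  C=C: 1 × 630 = 630
  I–I: 1 × 146 = 146
  Σ(broken) = 3561 kJ
Bonds formed (products):
  C–C: 2 × 355 = 710
  C–H: 6 × 405 = 2430
  C–I: 2 × 235 = 470
  Σ(formed) = 3610 kJ
ΔH = Σ(broken) − Σ(formed) = 3561 − 3610 = −49 kJ
For 5× the reaction as written: 5 × (−49) = −245 kJ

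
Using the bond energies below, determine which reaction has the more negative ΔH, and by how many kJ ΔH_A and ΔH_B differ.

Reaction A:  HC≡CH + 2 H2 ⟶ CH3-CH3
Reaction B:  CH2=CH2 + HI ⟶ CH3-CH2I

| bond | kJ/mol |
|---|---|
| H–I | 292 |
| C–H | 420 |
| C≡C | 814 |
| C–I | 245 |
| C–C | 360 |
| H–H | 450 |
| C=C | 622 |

Reaction A, by 215 kJ

Reaction A:
  Bonds broken (reactants):
    C≡C: 1 × 814 = 814
    C–H: 2 × 420 = 840
    H–H: 2 × 450 = 900
    Σ(broken) = 2554 kJ
  Bonds formed (products):
    C–C: 1 × 360 = 360
    C–H: 6 × 420 = 2520
    Σ(formed) = 2880 kJ
  ΔH_A = 2554 − 2880 = −326 kJ
Reaction B:
  Bonds broken (reactants):
    C–H: 4 × 420 = 1680
    C=C: 1 × 622 = 622
    H–I: 1 × 292 = 292
    Σ(broken) = 2594 kJ
  Bonds formed (products):
    C–C: 1 × 360 = 360
    C–H: 5 × 420 = 2100
    C–I: 1 × 245 = 245
    Σ(formed) = 2705 kJ
  ΔH_B = 2594 − 2705 = −111 kJ
ΔH_A − ΔH_B = −215 kJ, so reaction A has the more negative ΔH; |ΔH_A − ΔH_B| = 215 kJ.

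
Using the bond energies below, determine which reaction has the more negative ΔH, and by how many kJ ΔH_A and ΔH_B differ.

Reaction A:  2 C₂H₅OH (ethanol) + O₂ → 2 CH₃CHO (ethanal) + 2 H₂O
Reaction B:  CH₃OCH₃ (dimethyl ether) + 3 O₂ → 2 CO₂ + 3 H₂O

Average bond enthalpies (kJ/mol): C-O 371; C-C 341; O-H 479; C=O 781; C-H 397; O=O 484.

Reaction A:
  Bonds broken (reactants):
    C-C: 2 × 341 = 682
    C-H: 10 × 397 = 3970
    C-O: 2 × 371 = 742
    O-H: 2 × 479 = 958
    O=O: 1 × 484 = 484
    Σ(broken) = 6836 kJ
  Bonds formed (products):
    C-C: 2 × 341 = 682
    C-H: 8 × 397 = 3176
    C=O: 2 × 781 = 1562
    O-H: 4 × 479 = 1916
    Σ(formed) = 7336 kJ
  ΔH_A = 6836 − 7336 = −500 kJ
Reaction B:
  Bonds broken (reactants):
    C-H: 6 × 397 = 2382
    C-O: 2 × 371 = 742
    O=O: 3 × 484 = 1452
    Σ(broken) = 4576 kJ
  Bonds formed (products):
    C=O: 4 × 781 = 3124
    O-H: 6 × 479 = 2874
    Σ(formed) = 5998 kJ
  ΔH_B = 4576 − 5998 = −1422 kJ
ΔH_A − ΔH_B = +922 kJ, so reaction B has the more negative ΔH; |ΔH_A − ΔH_B| = 922 kJ.

Reaction B, by 922 kJ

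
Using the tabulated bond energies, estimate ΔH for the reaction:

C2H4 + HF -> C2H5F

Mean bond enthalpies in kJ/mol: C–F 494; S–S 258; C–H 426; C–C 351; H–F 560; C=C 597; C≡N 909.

Bonds broken (reactants):
  C–H: 4 × 426 = 1704
  C=C: 1 × 597 = 597
  H–F: 1 × 560 = 560
  Σ(broken) = 2861 kJ
Bonds formed (products):
  C–C: 1 × 351 = 351
  C–F: 1 × 494 = 494
  C–H: 5 × 426 = 2130
  Σ(formed) = 2975 kJ
ΔH = Σ(broken) − Σ(formed) = 2861 − 2975 = −114 kJ

ΔH ≈ −114 kJ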